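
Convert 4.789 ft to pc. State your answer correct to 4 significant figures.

4.731e-17 pc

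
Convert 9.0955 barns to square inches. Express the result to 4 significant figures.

1 barn = 1.55000e-25 in².
Then 9.0955 × 1.55000e-25 ≈ 1.410e-24 in².

1.410e-24 in²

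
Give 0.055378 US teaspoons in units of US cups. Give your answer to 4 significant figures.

0.001154 US cup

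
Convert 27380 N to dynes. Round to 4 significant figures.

2.738e+9 dyn

1 newton = 100000 dyn.
27380 × 100000 ≈ 2.738e+9 dyn.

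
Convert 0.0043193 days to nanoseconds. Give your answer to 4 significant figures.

3.732 × 10^11 ns

1 d = 8.64000 × 10^13 nanoseconds.
Then 0.0043193 × 8.64000 × 10^13 ≈ 3.732 × 10^11 ns.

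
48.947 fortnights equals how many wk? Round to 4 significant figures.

1 fortnight = 2.00000 wk.
Thus 48.947 × 2.00000 ≈ 97.89 wk.

97.89 wk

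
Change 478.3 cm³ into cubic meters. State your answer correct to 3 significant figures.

0.000478 cubic meters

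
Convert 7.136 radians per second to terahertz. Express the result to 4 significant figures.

1 radian per second = 1.59155 × 10^-13 THz.
Then 7.136 × 1.59155 × 10^-13 ≈ 1.136 × 10^-12 THz.

1.136 × 10^-12 terahertz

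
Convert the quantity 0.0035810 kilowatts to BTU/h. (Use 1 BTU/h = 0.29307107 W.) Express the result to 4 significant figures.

12.22 BTU per hour

1 kW = 3412.14 BTU per hour.
So 0.0035810 × 3412.14 ≈ 12.22 BTU/h.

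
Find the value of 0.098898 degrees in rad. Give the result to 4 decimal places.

0.0017 rad

1 ° = 0.0174533 rad.
0.098898 × 0.0174533 ≈ 0.0017 rad.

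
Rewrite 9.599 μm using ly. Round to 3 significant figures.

1.01 × 10^-21 light-years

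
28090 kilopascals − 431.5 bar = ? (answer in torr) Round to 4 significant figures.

-113000 torr

28090 kPa = 210692 torr and 431.5 bar = 323652 torr.
210692 − 323652 ≈ -113000 torr.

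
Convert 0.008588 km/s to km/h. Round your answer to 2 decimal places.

30.92 km/h

1 kilometer per second = 3600.00 km/h.
0.008588 × 3600.00 ≈ 30.92 km/h.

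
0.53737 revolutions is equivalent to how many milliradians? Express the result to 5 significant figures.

3376.4 mrad

1 rev = 6283.19 mrad.
Then 0.53737 × 6283.19 ≈ 3376.4 mrad.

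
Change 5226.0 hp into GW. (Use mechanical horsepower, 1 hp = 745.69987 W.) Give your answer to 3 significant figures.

1 horsepower = 7.45700 × 10^-7 GW.
Thus 5226.0 × 7.45700 × 10^-7 ≈ 0.00390 GW.

0.00390 GW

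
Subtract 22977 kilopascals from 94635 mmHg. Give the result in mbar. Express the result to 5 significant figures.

-103600 mbar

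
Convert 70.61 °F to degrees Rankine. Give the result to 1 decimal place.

530.3 °R

°R = °F + 459.67.
Applying the formula gives 530.3 °R.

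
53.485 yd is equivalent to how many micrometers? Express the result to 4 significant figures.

1 yd = 914400 μm.
Then 53.485 × 914400 ≈ 4.891 × 10^7 μm.

4.891 × 10^7 μm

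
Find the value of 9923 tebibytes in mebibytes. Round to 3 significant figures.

1.04 × 10^10 MiB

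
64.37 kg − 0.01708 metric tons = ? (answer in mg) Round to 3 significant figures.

64.37 kg = 6.43700e+7 mg and 0.01708 t = 1.70800e+7 mg.
6.43700e+7 − 1.70800e+7 ≈ 4.73e+7 mg.

4.73e+7 milligrams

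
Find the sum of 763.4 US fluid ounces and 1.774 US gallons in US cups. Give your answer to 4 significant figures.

763.4 US fl oz = 95.4250 US cup and 1.774 US gal = 28.3840 US cup.
95.4250 + 28.3840 ≈ 123.8 US cup.

123.8 US cup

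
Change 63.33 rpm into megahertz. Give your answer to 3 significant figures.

1 rpm = 1.66667 × 10^-8 megahertz.
Thus 63.33 × 1.66667 × 10^-8 ≈ 1.06 × 10^-6 MHz.

1.06 × 10^-6 MHz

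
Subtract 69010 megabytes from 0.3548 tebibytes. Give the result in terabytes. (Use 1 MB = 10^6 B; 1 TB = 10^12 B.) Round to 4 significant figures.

0.3211 terabytes

0.3548 TiB = 0.390107 TB and 69010 MB = 0.0690100 TB.
0.390107 − 0.0690100 ≈ 0.3211 TB.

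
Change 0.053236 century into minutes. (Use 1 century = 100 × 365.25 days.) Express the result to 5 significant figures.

2.8000 × 10^6 min

1 century = 5.25960 × 10^7 min.
Then 0.053236 × 5.25960 × 10^7 ≈ 2.8000 × 10^6 min.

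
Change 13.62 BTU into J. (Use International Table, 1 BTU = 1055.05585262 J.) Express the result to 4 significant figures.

14370 J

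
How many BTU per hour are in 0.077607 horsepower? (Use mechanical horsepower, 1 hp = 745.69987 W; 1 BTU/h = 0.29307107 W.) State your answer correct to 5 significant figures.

197.47 BTU/h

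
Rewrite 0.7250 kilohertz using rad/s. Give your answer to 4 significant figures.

1 kilohertz = 6283.19 rad/s.
Thus 0.7250 × 6283.19 ≈ 4555 rad/s.

4555 radians per second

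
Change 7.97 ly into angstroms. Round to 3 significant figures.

1 light-year = 9.46073e+25 angstroms.
So 7.97 × 9.46073e+25 ≈ 7.54e+26 Å.

7.54e+26 Å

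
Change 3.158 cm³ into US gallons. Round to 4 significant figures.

0.0008343 US gal

1 cm³ = 0.000264172 US gallons.
So 3.158 × 0.000264172 ≈ 0.0008343 US gal.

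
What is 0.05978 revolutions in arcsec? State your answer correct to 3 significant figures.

1 rev = 1.29600 × 10^6 arcseconds.
Then 0.05978 × 1.29600 × 10^6 ≈ 77500 arcsec.

77500 arcsec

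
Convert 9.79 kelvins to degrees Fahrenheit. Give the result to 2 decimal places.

K = (°F + 459.67) × 5/9.
Applying the formula gives -442.05 °F.

-442.05 degrees Fahrenheit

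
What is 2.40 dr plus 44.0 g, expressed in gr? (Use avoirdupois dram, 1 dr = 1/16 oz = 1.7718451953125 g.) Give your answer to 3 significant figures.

2.40 dr = 65.6250 gr and 44.0 g = 679.024 gr.
65.6250 + 679.024 ≈ 745 gr.

745 gr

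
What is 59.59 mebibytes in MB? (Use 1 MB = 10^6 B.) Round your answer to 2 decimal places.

62.48 MB

1 mebibyte = 1.04858 megabytes.
Then 59.59 × 1.04858 ≈ 62.48 MB.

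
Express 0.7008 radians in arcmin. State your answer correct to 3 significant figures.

1 rad = 3437.75 arcmin.
Thus 0.7008 × 3437.75 ≈ 2410 arcmin.

2410 arcmin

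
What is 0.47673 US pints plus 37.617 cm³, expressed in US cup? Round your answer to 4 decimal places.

1.1125 US cup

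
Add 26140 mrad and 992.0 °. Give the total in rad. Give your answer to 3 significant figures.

26140 mrad = 26.1400 rad and 992.0 ° = 17.3137 rad.
26.1400 + 17.3137 ≈ 43.5 rad.

43.5 radians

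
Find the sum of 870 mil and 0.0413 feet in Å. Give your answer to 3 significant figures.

870 mil = 2.20980e+8 Å and 0.0413 ft = 1.25882e+8 Å.
2.20980e+8 + 1.25882e+8 ≈ 3.47e+8 Å.

3.47e+8 angstroms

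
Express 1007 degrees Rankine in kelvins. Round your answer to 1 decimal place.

559.4 kelvins

°R = K × 9/5.
Applying the formula gives 559.4 K.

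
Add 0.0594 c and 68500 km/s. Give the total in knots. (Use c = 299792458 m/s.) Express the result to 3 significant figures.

0.0594 c = 3.46153 × 10^7 kn and 68500 km/s = 1.33153 × 10^8 kn.
3.46153 × 10^7 + 1.33153 × 10^8 ≈ 1.68 × 10^8 kn.

1.68 × 10^8 knots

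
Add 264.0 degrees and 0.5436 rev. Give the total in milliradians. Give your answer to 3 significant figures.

8020 mrad

264.0 ° = 4607.67 mrad and 0.5436 rev = 3415.54 mrad.
4607.67 + 3415.54 ≈ 8020 mrad.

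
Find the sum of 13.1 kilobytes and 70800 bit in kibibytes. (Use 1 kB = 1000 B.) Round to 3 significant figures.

21.4 kibibytes

13.1 kB = 12.7930 KiB and 70800 bit = 8.64258 KiB.
12.7930 + 8.64258 ≈ 21.4 KiB.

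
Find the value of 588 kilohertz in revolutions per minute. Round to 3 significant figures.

1 kilohertz = 60000.0 revolutions per minute.
588 × 60000.0 ≈ 3.53e+7 rpm.

3.53e+7 revolutions per minute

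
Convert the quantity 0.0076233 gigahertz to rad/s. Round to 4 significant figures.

4.790e+7 rad/s

1 gigahertz = 6.28319e+9 rad/s.
0.0076233 × 6.28319e+9 ≈ 4.790e+7 rad/s.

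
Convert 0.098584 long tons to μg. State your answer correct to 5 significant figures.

1.0017e+11 micrograms

1 long ton = 1.01605e+12 micrograms.
Thus 0.098584 × 1.01605e+12 ≈ 1.0017e+11 μg.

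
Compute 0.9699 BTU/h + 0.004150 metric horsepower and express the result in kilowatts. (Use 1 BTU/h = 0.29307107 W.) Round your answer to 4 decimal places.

0.0033 kW

0.9699 BTU/h = 0.000284250 kW and 0.004150 PS = 0.00305232 kW.
0.000284250 + 0.00305232 ≈ 0.0033 kW.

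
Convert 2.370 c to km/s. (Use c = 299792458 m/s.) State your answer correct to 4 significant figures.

710500 kilometers per second

1 speed of light = 299792 kilometers per second.
2.370 × 299792 ≈ 710500 km/s.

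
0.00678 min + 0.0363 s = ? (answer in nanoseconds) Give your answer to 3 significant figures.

4.43 × 10^8 ns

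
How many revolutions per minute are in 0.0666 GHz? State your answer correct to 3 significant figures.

4.00 × 10^9 revolutions per minute

1 GHz = 6.00000 × 10^10 revolutions per minute.
Then 0.0666 × 6.00000 × 10^10 ≈ 4.00 × 10^9 rpm.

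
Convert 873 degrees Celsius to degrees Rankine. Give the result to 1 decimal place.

2063.1 degrees Rankine

°R = (°C + 273.15) × 9/5.
Applying the formula gives 2063.1 °R.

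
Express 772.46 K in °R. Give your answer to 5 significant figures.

°R = K × 9/5.
Applying the formula gives 1390.4 °R.

1390.4 degrees Rankine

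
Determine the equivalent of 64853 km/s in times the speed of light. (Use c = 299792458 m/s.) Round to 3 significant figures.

1 km/s = 3.33564 × 10^-6 c.
So 64853 × 3.33564 × 10^-6 ≈ 0.216 c.

0.216 times the speed of light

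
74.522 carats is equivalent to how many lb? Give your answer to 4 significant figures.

1 ct = 0.000440925 pounds.
74.522 × 0.000440925 ≈ 0.03286 lb.

0.03286 lb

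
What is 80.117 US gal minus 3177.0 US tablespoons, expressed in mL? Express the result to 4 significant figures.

256300 mL

80.117 US gal = 303276 mL and 3177.0 US tbsp = 46977.6 mL.
303276 − 46977.6 ≈ 256300 mL.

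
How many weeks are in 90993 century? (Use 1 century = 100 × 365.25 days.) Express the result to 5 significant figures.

1 century = 5217.86 weeks.
Then 90993 × 5217.86 ≈ 4.7479 × 10^8 wk.

4.7479 × 10^8 weeks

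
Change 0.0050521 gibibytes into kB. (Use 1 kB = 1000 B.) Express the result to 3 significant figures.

5420 kilobytes

1 GiB = 1.07374e+6 kB.
Thus 0.0050521 × 1.07374e+6 ≈ 5420 kB.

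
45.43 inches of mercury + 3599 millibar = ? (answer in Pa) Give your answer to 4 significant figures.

513700 pascals

45.43 inHg = 153844 Pa and 3599 mbar = 359900 Pa.
153844 + 359900 ≈ 513700 Pa.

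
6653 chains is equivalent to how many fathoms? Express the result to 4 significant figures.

73180 fathoms

1 chain = 11.0000 fathom.
Then 6653 × 11.0000 ≈ 73180 fathom.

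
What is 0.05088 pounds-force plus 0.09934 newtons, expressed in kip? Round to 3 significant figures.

7.32 × 10^-5 kip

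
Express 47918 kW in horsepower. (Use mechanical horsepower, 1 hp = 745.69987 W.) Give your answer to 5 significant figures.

64259 hp

1 kW = 1.34102 hp.
So 47918 × 1.34102 ≈ 64259 hp.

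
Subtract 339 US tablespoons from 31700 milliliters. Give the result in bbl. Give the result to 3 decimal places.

0.168 oil barrels

31700 mL = 0.199387 bbl and 339 US tbsp = 0.0315290 bbl.
0.199387 − 0.0315290 ≈ 0.168 bbl.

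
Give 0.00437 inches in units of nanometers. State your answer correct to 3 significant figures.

1 inch = 2.54000 × 10^7 nm.
Thus 0.00437 × 2.54000 × 10^7 ≈ 111000 nm.

111000 nm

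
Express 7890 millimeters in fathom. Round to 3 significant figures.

1 mm = 0.000546807 fathom.
Thus 7890 × 0.000546807 ≈ 4.31 fathom.

4.31 fathom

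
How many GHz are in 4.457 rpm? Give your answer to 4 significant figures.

7.428e-11 GHz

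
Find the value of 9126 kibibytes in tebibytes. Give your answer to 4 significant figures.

1 kibibyte = 9.31323 × 10^-10 TiB.
9126 × 9.31323 × 10^-10 ≈ 8.499 × 10^-6 TiB.

8.499 × 10^-6 TiB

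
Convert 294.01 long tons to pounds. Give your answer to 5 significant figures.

1 long ton = 2240.00 pounds.
294.01 × 2240.00 ≈ 658580 lb.

658580 pounds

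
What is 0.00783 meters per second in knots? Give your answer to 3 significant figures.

1 meter per second = 1.94384 knots.
Thus 0.00783 × 1.94384 ≈ 0.0152 kn.

0.0152 kn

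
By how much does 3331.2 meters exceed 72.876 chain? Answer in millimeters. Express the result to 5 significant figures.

1.8652e+6 millimeters

3331.2 m = 3.33120e+6 mm and 72.876 chain = 1.46603e+6 mm.
3.33120e+6 − 1.46603e+6 ≈ 1.8652e+6 mm.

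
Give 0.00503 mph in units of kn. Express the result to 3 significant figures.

1 mph = 0.868976 kn.
Then 0.00503 × 0.868976 ≈ 0.00437 kn.

0.00437 kn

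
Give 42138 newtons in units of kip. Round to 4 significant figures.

9.473 kip

1 N = 0.000224809 kips.
Thus 42138 × 0.000224809 ≈ 9.473 kip.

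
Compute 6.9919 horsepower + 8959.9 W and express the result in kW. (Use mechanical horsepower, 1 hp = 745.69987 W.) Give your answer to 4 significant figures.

14.17 kilowatts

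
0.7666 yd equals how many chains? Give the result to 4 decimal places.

0.0348 chain

1 yard = 0.0454545 chains.
Thus 0.7666 × 0.0454545 ≈ 0.0348 chain.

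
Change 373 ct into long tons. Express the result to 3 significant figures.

7.34e-5 long ton

1 ct = 1.96841e-7 long ton.
So 373 × 1.96841e-7 ≈ 7.34e-5 long ton.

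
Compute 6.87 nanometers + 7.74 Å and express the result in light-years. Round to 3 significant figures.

6.87 nm = 7.26160 × 10^-25 ly and 7.74 Å = 8.18119 × 10^-26 ly.
7.26160 × 10^-25 + 8.18119 × 10^-26 ≈ 8.08 × 10^-25 ly.

8.08 × 10^-25 ly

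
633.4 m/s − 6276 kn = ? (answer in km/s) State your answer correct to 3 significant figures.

-2.60 km/s

633.4 m/s = 0.633400 km/s and 6276 kn = 3.22865 km/s.
0.633400 − 3.22865 ≈ -2.60 km/s.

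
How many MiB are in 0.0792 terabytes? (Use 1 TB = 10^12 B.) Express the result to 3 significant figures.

75500 MiB

1 terabyte = 953674 MiB.
0.0792 × 953674 ≈ 75500 MiB.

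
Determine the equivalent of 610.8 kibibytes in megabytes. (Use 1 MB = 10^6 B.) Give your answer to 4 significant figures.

1 KiB = 0.00102400 megabytes.
Then 610.8 × 0.00102400 ≈ 0.6255 MB.

0.6255 MB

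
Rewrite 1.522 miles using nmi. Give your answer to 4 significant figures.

1.323 nautical miles

1 mi = 0.868976 nmi.
So 1.522 × 0.868976 ≈ 1.323 nmi.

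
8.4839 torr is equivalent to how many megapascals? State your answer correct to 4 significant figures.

1 torr = 0.000133322 megapascals.
So 8.4839 × 0.000133322 ≈ 0.001131 MPa.

0.001131 MPa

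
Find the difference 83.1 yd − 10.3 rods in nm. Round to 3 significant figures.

83.1 yd = 7.59866e+10 nm and 10.3 rod = 5.18008e+10 nm.
7.59866e+10 − 5.18008e+10 ≈ 2.42e+10 nm.

2.42e+10 nm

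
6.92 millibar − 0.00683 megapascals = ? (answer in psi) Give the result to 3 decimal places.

6.92 mbar = 0.100366 psi and 0.00683 MPa = 0.990608 psi.
0.100366 − 0.990608 ≈ -0.890 psi.

-0.890 pounds per square inch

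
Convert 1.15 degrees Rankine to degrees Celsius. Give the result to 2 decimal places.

-272.51 °C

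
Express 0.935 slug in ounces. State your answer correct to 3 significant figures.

481 oz

1 slug = 514.785 ounces.
Thus 0.935 × 514.785 ≈ 481 oz.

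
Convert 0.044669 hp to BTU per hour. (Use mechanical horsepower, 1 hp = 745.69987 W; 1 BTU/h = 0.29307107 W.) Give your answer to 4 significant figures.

1 hp = 2544.43 BTU per hour.
Then 0.044669 × 2544.43 ≈ 113.7 BTU/h.

113.7 BTU/h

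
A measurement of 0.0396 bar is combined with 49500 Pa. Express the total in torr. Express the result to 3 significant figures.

401 torr

0.0396 bar = 29.7024 torr and 49500 Pa = 371.281 torr.
29.7024 + 371.281 ≈ 401 torr.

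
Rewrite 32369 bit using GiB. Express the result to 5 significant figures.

1 bit = 1.16415e-10 gibibytes.
So 32369 × 1.16415e-10 ≈ 3.7682e-6 GiB.

3.7682e-6 gibibytes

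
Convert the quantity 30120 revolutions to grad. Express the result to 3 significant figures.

1.20e+7 gradians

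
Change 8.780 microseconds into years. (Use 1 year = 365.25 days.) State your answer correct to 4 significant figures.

1 μs = 3.16881 × 10^-14 yr.
So 8.780 × 3.16881 × 10^-14 ≈ 2.782 × 10^-13 yr.

2.782 × 10^-13 years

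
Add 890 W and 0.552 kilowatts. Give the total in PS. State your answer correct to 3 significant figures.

1.96 metric horsepower

890 W = 1.21006 PS and 0.552 kW = 0.750511 PS.
1.21006 + 0.750511 ≈ 1.96 PS.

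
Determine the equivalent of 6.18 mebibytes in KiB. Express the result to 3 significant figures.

6330 KiB

1 MiB = 1024.00 KiB.
So 6.18 × 1024.00 ≈ 6330 KiB.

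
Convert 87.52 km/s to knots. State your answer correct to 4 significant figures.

1 kilometer per second = 1943.84 kn.
Thus 87.52 × 1943.84 ≈ 170100 kn.

170100 kn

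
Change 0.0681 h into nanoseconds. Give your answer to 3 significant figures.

2.45e+11 nanoseconds

1 hour = 3.60000e+12 nanoseconds.
Thus 0.0681 × 3.60000e+12 ≈ 2.45e+11 ns.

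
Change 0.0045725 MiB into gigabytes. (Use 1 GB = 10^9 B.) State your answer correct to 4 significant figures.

4.795e-6 GB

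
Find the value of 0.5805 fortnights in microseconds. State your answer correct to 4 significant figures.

7.022e+11 microseconds

1 fortnight = 1.20960e+12 μs.
Thus 0.5805 × 1.20960e+12 ≈ 7.022e+11 μs.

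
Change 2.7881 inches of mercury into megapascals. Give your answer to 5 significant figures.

1 inHg = 0.00338639 MPa.
So 2.7881 × 0.00338639 ≈ 0.0094416 MPa.

0.0094416 MPa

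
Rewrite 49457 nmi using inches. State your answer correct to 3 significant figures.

1 nmi = 72913.4 inches.
Then 49457 × 72913.4 ≈ 3.61e+9 in.

3.61e+9 in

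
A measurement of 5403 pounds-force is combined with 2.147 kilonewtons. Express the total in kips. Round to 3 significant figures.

5.89 kips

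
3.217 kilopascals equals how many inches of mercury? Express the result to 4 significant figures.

0.9500 inHg

1 kPa = 0.295300 inches of mercury.
3.217 × 0.295300 ≈ 0.9500 inHg.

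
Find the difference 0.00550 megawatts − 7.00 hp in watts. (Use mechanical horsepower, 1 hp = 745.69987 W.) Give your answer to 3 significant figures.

0.00550 MW = 5500.00 W and 7.00 hp = 5219.90 W.
5500.00 − 5219.90 ≈ 280 W.

280 watts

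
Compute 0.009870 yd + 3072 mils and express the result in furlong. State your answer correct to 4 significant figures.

0.0004327 furlong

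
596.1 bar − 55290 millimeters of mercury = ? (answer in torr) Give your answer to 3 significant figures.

596.1 bar = 447112 torr and 55290 mmHg = 55290.0 torr.
447112 − 55290.0 ≈ 392000 torr.

392000 torr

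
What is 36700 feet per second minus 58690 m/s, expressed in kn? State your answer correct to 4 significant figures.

-92340 kn

36700 ft/s = 21744.2 kn and 58690 m/s = 114084 kn.
21744.2 − 114084 ≈ -92340 kn.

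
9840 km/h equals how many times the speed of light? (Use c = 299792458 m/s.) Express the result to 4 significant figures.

9.117e-6 c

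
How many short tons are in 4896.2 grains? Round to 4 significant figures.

0.0003497 short tons

1 grain = 7.14286 × 10^-8 short tons.
So 4896.2 × 7.14286 × 10^-8 ≈ 0.0003497 short ton.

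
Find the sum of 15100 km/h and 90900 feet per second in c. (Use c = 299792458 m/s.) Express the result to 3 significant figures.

15100 km/h = 1.39912e-5 c and 90900 ft/s = 9.24183e-5 c.
1.39912e-5 + 9.24183e-5 ≈ 0.000106 c.

0.000106 c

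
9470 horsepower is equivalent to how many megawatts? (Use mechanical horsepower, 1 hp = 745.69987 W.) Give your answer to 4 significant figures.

7.062 MW

1 horsepower = 0.000745700 MW.
9470 × 0.000745700 ≈ 7.062 MW.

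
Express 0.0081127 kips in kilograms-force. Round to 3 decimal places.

3.680 kgf

1 kip = 453.592 kgf.
Then 0.0081127 × 453.592 ≈ 3.680 kgf.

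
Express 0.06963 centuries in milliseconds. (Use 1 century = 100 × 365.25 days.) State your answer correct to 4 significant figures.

2.197e+11 ms

1 century = 3.15576e+12 milliseconds.
So 0.06963 × 3.15576e+12 ≈ 2.197e+11 ms.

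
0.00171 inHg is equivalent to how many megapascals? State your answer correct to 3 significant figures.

5.79 × 10^-6 megapascals

1 inHg = 0.00338639 MPa.
Then 0.00171 × 0.00338639 ≈ 5.79 × 10^-6 MPa.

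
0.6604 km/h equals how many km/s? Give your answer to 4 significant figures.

0.0001834 km/s

1 kilometer per hour = 0.000277778 km/s.
Then 0.6604 × 0.000277778 ≈ 0.0001834 km/s.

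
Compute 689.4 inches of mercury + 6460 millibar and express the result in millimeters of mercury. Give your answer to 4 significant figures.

689.4 inHg = 17510.8 mmHg and 6460 mbar = 4845.40 mmHg.
17510.8 + 4845.40 ≈ 22360 mmHg.

22360 mmHg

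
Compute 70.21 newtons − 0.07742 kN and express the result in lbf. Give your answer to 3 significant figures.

-1.62 lbf

70.21 N = 15.7838 lbf and 0.07742 kN = 17.4047 lbf.
15.7838 − 17.4047 ≈ -1.62 lbf.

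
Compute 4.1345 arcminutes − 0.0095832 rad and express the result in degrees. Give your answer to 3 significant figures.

4.1345 arcmin = 0.0689083 ° and 0.0095832 rad = 0.549077 °.
0.0689083 − 0.549077 ≈ -0.480 °.

-0.480 °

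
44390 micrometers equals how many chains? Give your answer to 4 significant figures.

1 micrometer = 4.97097e-8 chain.
44390 × 4.97097e-8 ≈ 0.002207 chain.

0.002207 chain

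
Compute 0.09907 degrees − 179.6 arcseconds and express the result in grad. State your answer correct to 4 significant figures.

0.05465 grad

0.09907 ° = 0.110078 grad and 179.6 arcsec = 0.0554321 grad.
0.110078 − 0.0554321 ≈ 0.05465 grad.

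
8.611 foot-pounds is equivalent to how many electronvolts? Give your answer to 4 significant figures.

7.287e+19 electronvolts

1 foot-pound = 8.46235e+18 electronvolts.
8.611 × 8.46235e+18 ≈ 7.287e+19 eV.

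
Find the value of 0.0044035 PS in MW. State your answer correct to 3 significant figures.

3.24e-6 megawatts

1 metric horsepower = 0.000735499 MW.
So 0.0044035 × 0.000735499 ≈ 3.24e-6 MW.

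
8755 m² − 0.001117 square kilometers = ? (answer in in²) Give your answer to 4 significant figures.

8755 m² = 1.35703e+7 in² and 0.001117 km² = 1.73135e+6 in².
1.35703e+7 − 1.73135e+6 ≈ 1.184e+7 in².

1.184e+7 in²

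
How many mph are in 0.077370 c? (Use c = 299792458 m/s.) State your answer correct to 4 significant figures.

1 speed of light = 6.70617e+8 mph.
0.077370 × 6.70617e+8 ≈ 5.189e+7 mph.

5.189e+7 miles per hour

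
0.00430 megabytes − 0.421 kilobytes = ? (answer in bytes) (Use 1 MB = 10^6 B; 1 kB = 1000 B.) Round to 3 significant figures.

3880 B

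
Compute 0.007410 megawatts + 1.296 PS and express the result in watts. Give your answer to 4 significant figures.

0.007410 MW = 7410.00 W and 1.296 PS = 953.206 W.
7410.00 + 953.206 ≈ 8363 W.

8363 W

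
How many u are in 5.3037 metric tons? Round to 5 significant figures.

1 t = 6.02214e+29 u.
5.3037 × 6.02214e+29 ≈ 3.1940e+30 u.

3.1940e+30 u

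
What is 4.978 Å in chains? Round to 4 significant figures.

1 angstrom = 4.97097 × 10^-12 chains.
4.978 × 4.97097 × 10^-12 ≈ 2.475 × 10^-11 chain.

2.475 × 10^-11 chains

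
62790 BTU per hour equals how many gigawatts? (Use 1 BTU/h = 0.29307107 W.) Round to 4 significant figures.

1 BTU/h = 2.93071 × 10^-10 GW.
So 62790 × 2.93071 × 10^-10 ≈ 1.840 × 10^-5 GW.

1.840 × 10^-5 gigawatts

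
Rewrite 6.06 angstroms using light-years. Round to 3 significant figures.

6.41e-26 ly

1 Å = 1.05700e-26 ly.
Thus 6.06 × 1.05700e-26 ≈ 6.41e-26 ly.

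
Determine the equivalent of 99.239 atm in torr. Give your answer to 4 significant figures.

75420 torr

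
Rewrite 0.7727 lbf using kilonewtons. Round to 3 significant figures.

1 lbf = 0.00444822 kN.
0.7727 × 0.00444822 ≈ 0.00344 kN.

0.00344 kN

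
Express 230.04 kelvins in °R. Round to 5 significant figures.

°R = K × 9/5.
Applying the formula gives 414.07 °R.

414.07 °R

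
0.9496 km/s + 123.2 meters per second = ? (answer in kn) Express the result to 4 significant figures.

0.9496 km/s = 1845.87 kn and 123.2 m/s = 239.482 kn.
1845.87 + 239.482 ≈ 2085 kn.

2085 kn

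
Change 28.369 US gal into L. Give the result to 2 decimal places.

107.39 liters

1 US gallon = 3.78541 liters.
So 28.369 × 3.78541 ≈ 107.39 L.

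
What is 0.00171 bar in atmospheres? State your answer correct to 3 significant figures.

1 bar = 0.986923 atmospheres.
Then 0.00171 × 0.986923 ≈ 0.00169 atm.

0.00169 atm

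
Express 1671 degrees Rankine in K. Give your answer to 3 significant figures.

°R = K × 9/5.
Applying the formula gives 928 K.

928 K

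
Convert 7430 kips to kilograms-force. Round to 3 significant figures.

3.37 × 10^6 kgf

1 kip = 453.592 kgf.
Thus 7430 × 453.592 ≈ 3.37 × 10^6 kgf.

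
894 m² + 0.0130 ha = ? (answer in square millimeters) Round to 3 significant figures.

1.02e+9 square millimeters

894 m² = 8.94000e+8 mm² and 0.0130 ha = 1.30000e+8 mm².
8.94000e+8 + 1.30000e+8 ≈ 1.02e+9 mm².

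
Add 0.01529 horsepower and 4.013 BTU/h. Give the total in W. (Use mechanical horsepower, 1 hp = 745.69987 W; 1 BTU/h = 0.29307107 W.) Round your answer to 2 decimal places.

0.01529 hp = 11.4018 W and 4.013 BTU/h = 1.17609 W.
11.4018 + 1.17609 ≈ 12.58 W.

12.58 watts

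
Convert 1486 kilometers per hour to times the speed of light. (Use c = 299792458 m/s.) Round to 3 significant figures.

1.38e-6 c

1 kilometer per hour = 9.26567e-10 c.
1486 × 9.26567e-10 ≈ 1.38e-6 c.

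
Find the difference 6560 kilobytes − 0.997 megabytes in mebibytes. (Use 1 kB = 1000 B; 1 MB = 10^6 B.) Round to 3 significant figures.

5.31 mebibytes

6560 kB = 6.25610 MiB and 0.997 MB = 0.950813 MiB.
6.25610 − 0.950813 ≈ 5.31 MiB.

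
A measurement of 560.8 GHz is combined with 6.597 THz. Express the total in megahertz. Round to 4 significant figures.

560.8 GHz = 560800 MHz and 6.597 THz = 6.59700 × 10^6 MHz.
560800 + 6.59700 × 10^6 ≈ 7.158 × 10^6 MHz.

7.158 × 10^6 megahertz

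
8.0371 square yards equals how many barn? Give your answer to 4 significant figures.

1 yd² = 8.36127e+27 barns.
Thus 8.0371 × 8.36127e+27 ≈ 6.720e+28 barn.

6.720e+28 barn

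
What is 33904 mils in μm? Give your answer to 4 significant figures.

1 mil = 25.4000 μm.
So 33904 × 25.4000 ≈ 861200 μm.

861200 μm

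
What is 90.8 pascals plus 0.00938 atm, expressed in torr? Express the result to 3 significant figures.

7.81 torr

90.8 Pa = 0.681056 torr and 0.00938 atm = 7.12880 torr.
0.681056 + 7.12880 ≈ 7.81 torr.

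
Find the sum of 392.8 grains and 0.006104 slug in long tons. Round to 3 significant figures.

392.8 gr = 2.50510e-5 long ton and 0.006104 slug = 8.76743e-5 long ton.
2.50510e-5 + 8.76743e-5 ≈ 0.000113 long ton.

0.000113 long tons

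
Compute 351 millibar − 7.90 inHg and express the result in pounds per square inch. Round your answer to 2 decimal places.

1.21 psi

351 mbar = 5.09082 psi and 7.90 inHg = 3.88012 psi.
5.09082 − 3.88012 ≈ 1.21 psi.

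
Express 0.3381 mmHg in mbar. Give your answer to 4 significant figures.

0.4508 millibar

1 millimeter of mercury = 1.33322 mbar.
So 0.3381 × 1.33322 ≈ 0.4508 mbar.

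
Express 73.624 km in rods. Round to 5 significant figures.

14639 rod

1 kilometer = 198.839 rod.
Then 73.624 × 198.839 ≈ 14639 rod.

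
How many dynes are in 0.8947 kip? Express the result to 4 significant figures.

1 kip = 4.44822 × 10^8 dynes.
Thus 0.8947 × 4.44822 × 10^8 ≈ 3.980 × 10^8 dyn.

3.980 × 10^8 dynes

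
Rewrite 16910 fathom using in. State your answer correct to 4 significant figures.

1.218e+6 in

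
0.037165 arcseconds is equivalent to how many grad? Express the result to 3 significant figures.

1.15e-5 gradians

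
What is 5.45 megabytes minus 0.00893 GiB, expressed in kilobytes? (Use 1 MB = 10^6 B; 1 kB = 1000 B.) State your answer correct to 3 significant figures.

5.45 MB = 5450.00 kB and 0.00893 GiB = 9588.51 kB.
5450.00 − 9588.51 ≈ -4140 kB.

-4140 kilobytes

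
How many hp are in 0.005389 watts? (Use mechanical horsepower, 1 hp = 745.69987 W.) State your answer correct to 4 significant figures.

7.227 × 10^-6 hp

1 watt = 0.00134102 horsepower.
0.005389 × 0.00134102 ≈ 7.227 × 10^-6 hp.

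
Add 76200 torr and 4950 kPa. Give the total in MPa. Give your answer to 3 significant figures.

15.1 megapascals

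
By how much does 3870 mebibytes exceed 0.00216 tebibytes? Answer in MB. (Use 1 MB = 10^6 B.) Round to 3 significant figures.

3870 MiB = 4057.99 MB and 0.00216 TiB = 2374.95 MB.
4057.99 − 2374.95 ≈ 1680 MB.

1680 megabytes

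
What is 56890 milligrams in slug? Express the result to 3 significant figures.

0.00390 slugs

1 mg = 6.85218e-8 slug.
Then 56890 × 6.85218e-8 ≈ 0.00390 slug.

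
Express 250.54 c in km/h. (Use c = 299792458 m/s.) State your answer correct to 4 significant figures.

1 speed of light = 1.07925e+9 km/h.
So 250.54 × 1.07925e+9 ≈ 2.704e+11 km/h.

2.704e+11 km/h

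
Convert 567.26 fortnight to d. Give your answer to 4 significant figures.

7942 d

1 fortnight = 14.0000 days.
Then 567.26 × 14.0000 ≈ 7942 d.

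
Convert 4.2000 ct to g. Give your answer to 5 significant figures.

1 ct = 0.200000 grams.
Thus 4.2000 × 0.200000 ≈ 0.84000 g.

0.84000 grams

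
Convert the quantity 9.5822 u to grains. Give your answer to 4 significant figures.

1 u = 2.56260e-23 gr.
Thus 9.5822 × 2.56260e-23 ≈ 2.456e-22 gr.

2.456e-22 gr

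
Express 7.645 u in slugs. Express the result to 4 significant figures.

8.699 × 10^-28 slugs

1 u = 1.13783 × 10^-28 slugs.
7.645 × 1.13783 × 10^-28 ≈ 8.699 × 10^-28 slug.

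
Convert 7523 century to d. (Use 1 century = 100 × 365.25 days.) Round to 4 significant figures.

1 century = 36525.0 d.
Thus 7523 × 36525.0 ≈ 2.748e+8 d.

2.748e+8 d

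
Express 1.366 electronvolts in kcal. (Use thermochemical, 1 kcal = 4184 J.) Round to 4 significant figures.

5.231 × 10^-23 kilocalories

1 eV = 3.82929 × 10^-23 kcal.
Thus 1.366 × 3.82929 × 10^-23 ≈ 5.231 × 10^-23 kcal.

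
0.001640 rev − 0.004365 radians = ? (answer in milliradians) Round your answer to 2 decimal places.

5.94 milliradians

0.001640 rev = 10.3044 mrad and 0.004365 rad = 4.36500 mrad.
10.3044 − 4.36500 ≈ 5.94 mrad.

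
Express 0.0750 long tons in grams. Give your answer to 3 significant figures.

76200 grams

1 long ton = 1.01605 × 10^6 grams.
0.0750 × 1.01605 × 10^6 ≈ 76200 g.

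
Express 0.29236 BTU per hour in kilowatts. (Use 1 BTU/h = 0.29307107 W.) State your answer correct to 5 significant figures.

8.5682 × 10^-5 kW

1 BTU/h = 0.000293071 kilowatts.
Then 0.29236 × 0.000293071 ≈ 8.5682 × 10^-5 kW.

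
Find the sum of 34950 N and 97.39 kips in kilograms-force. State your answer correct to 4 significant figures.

34950 N = 3563.91 kgf and 97.39 kip = 44175.4 kgf.
3563.91 + 44175.4 ≈ 47740 kgf.

47740 kgf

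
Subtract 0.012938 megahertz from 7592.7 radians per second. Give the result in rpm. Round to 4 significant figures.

-703800 rpm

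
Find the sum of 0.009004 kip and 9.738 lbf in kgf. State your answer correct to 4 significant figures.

0.009004 kip = 4.08415 kgf and 9.738 lbf = 4.41708 kgf.
4.08415 + 4.41708 ≈ 8.501 kgf.

8.501 kilograms-force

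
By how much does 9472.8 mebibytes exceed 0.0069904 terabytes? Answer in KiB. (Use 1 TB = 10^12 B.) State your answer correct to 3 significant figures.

2.87e+6 kibibytes

9472.8 MiB = 9.70015e+6 KiB and 0.0069904 TB = 6.82656e+6 KiB.
9.70015e+6 − 6.82656e+6 ≈ 2.87e+6 KiB.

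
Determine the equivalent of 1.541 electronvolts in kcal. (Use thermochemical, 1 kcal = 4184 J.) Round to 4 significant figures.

5.901 × 10^-23 kcal

1 electronvolt = 3.82929 × 10^-23 kilocalories.
Thus 1.541 × 3.82929 × 10^-23 ≈ 5.901 × 10^-23 kcal.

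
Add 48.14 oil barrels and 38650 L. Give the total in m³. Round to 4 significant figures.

48.14 bbl = 7.65365 m³ and 38650 L = 38.6500 m³.
7.65365 + 38.6500 ≈ 46.30 m³.

46.30 cubic meters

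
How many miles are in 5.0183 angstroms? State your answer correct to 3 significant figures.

3.12 × 10^-13 miles

1 angstrom = 6.21371 × 10^-14 mi.
So 5.0183 × 6.21371 × 10^-14 ≈ 3.12 × 10^-13 mi.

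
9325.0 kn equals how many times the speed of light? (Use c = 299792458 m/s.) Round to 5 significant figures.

1.6002e-5 times the speed of light

1 knot = 1.71600e-9 times the speed of light.
So 9325.0 × 1.71600e-9 ≈ 1.6002e-5 c.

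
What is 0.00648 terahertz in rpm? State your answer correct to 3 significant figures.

1 terahertz = 6.00000 × 10^13 revolutions per minute.
Thus 0.00648 × 6.00000 × 10^13 ≈ 3.89 × 10^11 rpm.

3.89 × 10^11 revolutions per minute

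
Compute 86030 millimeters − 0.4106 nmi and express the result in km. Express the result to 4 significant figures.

86030 mm = 0.0860300 km and 0.4106 nmi = 0.760431 km.
0.0860300 − 0.760431 ≈ -0.6744 km.

-0.6744 km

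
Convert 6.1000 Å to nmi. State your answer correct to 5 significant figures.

1 angstrom = 5.39957e-14 nmi.
Thus 6.1000 × 5.39957e-14 ≈ 3.2937e-13 nmi.

3.2937e-13 nautical miles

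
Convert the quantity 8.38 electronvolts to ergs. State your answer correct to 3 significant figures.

1 eV = 1.60218 × 10^-12 erg.
So 8.38 × 1.60218 × 10^-12 ≈ 1.34 × 10^-11 erg.

1.34 × 10^-11 erg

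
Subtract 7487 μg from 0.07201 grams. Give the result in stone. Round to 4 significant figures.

0.07201 g = 1.13396e-5 st and 7487 μg = 1.17900e-6 st.
1.13396e-5 − 1.17900e-6 ≈ 1.016e-5 st.

1.016e-5 st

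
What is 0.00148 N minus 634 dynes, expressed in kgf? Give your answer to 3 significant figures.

-0.000496 kgf

0.00148 N = 0.000150918 kgf and 634 dyn = 0.000646500 kgf.
0.000150918 − 0.000646500 ≈ -0.000496 kgf.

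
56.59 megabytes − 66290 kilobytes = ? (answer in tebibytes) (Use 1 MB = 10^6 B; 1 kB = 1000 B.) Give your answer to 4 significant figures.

56.59 MB = 5.14683 × 10^-5 TiB and 66290 kB = 6.02904 × 10^-5 TiB.
5.14683 × 10^-5 − 6.02904 × 10^-5 ≈ -8.822 × 10^-6 TiB.

-8.822 × 10^-6 TiB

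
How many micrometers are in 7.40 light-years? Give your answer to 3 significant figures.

7.00 × 10^22 μm

1 ly = 9.46073 × 10^21 micrometers.
Thus 7.40 × 9.46073 × 10^21 ≈ 7.00 × 10^22 μm.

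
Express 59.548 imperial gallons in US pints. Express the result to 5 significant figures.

572.11 US pt

1 imperial gallon = 9.60760 US pt.
Then 59.548 × 9.60760 ≈ 572.11 US pt.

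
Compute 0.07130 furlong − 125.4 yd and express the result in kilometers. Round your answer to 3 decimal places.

-0.100 kilometers

0.07130 furlong = 0.0143433 km and 125.4 yd = 0.114666 km.
0.0143433 − 0.114666 ≈ -0.100 km.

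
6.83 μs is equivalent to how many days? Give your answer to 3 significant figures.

7.91e-11 d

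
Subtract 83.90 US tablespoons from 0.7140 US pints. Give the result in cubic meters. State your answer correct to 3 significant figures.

-0.000903 m³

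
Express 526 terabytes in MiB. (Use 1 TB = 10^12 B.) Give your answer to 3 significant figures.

1 terabyte = 953674 mebibytes.
Thus 526 × 953674 ≈ 5.02 × 10^8 MiB.

5.02 × 10^8 MiB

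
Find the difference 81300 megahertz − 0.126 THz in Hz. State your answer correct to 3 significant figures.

-4.47 × 10^10 Hz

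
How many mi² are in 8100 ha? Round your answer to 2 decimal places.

31.27 square miles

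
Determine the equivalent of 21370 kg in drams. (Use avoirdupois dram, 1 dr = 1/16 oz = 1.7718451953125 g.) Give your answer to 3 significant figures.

1.21e+7 dr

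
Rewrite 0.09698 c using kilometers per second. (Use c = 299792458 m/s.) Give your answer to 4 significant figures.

29070 km/s

1 c = 299792 km/s.
Then 0.09698 × 299792 ≈ 29070 km/s.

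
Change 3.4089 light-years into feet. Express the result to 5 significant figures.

1.0581 × 10^17 feet

1 ly = 3.10391 × 10^16 feet.
Thus 3.4089 × 3.10391 × 10^16 ≈ 1.0581 × 10^17 ft.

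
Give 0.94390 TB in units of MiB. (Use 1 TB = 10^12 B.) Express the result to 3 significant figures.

900000 MiB

1 TB = 953674 mebibytes.
So 0.94390 × 953674 ≈ 900000 MiB.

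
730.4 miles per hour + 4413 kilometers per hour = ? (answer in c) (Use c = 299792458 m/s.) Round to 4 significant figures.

730.4 mph = 1.08915 × 10^-6 c and 4413 km/h = 4.08894 × 10^-6 c.
1.08915 × 10^-6 + 4.08894 × 10^-6 ≈ 5.178 × 10^-6 c.

5.178 × 10^-6 c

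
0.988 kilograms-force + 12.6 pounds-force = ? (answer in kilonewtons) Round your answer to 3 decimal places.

0.988 kgf = 0.00968897 kN and 12.6 lbf = 0.0560476 kN.
0.00968897 + 0.0560476 ≈ 0.066 kN.

0.066 kilonewtons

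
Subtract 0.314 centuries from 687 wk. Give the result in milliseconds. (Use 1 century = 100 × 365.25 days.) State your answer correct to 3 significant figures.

687 wk = 4.15498e+11 ms and 0.314 century = 9.90909e+11 ms.
4.15498e+11 − 9.90909e+11 ≈ -5.75e+11 ms.

-5.75e+11 ms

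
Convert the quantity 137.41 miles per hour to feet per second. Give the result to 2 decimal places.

1 mph = 1.466667 ft/s.
Then 137.41 × 1.466667 ≈ 201.53 ft/s.

201.53 feet per second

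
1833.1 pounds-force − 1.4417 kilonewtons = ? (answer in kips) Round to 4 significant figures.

1833.1 lbf = 1.83310 kip and 1.4417 kN = 0.324107 kip.
1.83310 − 0.324107 ≈ 1.509 kip.

1.509 kips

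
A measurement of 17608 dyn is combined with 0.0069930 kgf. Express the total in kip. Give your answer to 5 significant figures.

17608 dyn = 3.95844 × 10^-5 kip and 0.0069930 kgf = 1.54169 × 10^-5 kip.
3.95844 × 10^-5 + 1.54169 × 10^-5 ≈ 5.5001 × 10^-5 kip.

5.5001 × 10^-5 kip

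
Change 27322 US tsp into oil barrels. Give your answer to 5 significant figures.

0.84704 bbl

1 US tsp = 3.10020e-5 oil barrels.
Thus 27322 × 3.10020e-5 ≈ 0.84704 bbl.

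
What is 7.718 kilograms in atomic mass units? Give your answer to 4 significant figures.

4.648e+27 u

1 kg = 6.02214e+26 atomic mass units.
So 7.718 × 6.02214e+26 ≈ 4.648e+27 u.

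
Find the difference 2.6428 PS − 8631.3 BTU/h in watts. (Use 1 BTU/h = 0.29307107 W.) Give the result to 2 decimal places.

-585.81 W

2.6428 PS = 1943.776 W and 8631.3 BTU/h = 2529.584 W.
1943.776 − 2529.584 ≈ -585.81 W.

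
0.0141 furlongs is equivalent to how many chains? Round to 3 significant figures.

0.141 chains

1 furlong = 10.0000 chain.
0.0141 × 10.0000 ≈ 0.141 chain.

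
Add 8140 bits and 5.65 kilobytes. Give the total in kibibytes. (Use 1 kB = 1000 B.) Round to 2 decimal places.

8140 bit = 0.993652 KiB and 5.65 kB = 5.51758 KiB.
0.993652 + 5.51758 ≈ 6.51 KiB.

6.51 KiB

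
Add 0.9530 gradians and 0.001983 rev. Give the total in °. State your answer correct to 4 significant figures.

1.572 degrees

0.9530 grad = 0.857700 ° and 0.001983 rev = 0.713880 °.
0.857700 + 0.713880 ≈ 1.572 °.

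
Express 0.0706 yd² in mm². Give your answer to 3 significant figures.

59000 square millimeters

1 yd² = 836127 square millimeters.
Then 0.0706 × 836127 ≈ 59000 mm².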